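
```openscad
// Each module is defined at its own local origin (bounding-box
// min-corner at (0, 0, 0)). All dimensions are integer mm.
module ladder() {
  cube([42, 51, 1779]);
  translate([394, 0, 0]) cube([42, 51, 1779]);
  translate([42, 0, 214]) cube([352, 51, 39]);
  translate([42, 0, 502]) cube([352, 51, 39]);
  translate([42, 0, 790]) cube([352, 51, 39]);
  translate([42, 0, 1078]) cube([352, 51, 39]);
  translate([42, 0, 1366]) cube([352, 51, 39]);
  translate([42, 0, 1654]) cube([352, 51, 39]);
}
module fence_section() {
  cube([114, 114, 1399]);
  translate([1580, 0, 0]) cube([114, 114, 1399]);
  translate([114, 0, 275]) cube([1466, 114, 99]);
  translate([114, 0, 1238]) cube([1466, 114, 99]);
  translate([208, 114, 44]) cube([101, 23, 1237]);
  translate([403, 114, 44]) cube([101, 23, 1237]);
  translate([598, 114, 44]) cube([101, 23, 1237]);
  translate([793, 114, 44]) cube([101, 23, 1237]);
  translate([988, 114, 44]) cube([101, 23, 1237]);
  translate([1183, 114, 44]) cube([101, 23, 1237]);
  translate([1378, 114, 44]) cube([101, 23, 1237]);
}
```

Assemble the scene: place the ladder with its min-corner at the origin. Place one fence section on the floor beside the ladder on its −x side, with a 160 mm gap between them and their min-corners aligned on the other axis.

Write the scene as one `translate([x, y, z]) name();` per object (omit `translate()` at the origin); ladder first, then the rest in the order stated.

ladder();
translate([-1854, 0, 0]) fence_section();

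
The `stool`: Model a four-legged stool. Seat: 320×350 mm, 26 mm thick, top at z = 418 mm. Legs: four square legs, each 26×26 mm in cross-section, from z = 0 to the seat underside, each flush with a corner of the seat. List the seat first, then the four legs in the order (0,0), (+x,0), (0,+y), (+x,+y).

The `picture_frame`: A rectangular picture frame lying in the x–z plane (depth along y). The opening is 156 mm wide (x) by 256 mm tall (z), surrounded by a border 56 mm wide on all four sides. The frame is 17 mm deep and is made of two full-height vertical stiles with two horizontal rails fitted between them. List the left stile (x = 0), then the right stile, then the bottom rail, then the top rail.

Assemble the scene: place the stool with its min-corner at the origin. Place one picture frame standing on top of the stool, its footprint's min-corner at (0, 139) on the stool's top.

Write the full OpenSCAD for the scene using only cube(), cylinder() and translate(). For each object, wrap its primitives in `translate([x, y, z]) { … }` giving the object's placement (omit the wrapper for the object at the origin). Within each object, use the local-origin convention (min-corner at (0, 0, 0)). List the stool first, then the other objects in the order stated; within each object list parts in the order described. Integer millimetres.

translate([0, 0, 392]) cube([320, 350, 26]);
cube([26, 26, 392]);
translate([294, 0, 0]) cube([26, 26, 392]);
translate([0, 324, 0]) cube([26, 26, 392]);
translate([294, 324, 0]) cube([26, 26, 392]);
translate([0, 139, 418]) {
  cube([56, 17, 368]);
  translate([212, 0, 0]) cube([56, 17, 368]);
  translate([56, 0, 0]) cube([156, 17, 56]);
  translate([56, 0, 312]) cube([156, 17, 56]);
}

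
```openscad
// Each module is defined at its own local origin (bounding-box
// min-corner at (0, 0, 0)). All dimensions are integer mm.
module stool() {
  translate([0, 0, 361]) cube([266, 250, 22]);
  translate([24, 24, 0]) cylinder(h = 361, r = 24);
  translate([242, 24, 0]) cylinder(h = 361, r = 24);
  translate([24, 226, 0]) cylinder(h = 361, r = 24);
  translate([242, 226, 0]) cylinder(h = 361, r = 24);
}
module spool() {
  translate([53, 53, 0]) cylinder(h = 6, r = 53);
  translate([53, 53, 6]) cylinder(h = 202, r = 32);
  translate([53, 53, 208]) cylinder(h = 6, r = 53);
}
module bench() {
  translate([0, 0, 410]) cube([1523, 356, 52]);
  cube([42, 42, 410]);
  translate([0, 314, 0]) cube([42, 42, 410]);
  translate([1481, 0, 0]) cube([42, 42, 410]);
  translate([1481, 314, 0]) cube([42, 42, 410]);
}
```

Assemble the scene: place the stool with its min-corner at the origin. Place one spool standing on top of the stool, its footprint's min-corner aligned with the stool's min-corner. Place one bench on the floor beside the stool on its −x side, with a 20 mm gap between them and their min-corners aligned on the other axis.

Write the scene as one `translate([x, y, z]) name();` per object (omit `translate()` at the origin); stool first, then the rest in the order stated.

stool();
translate([0, 0, 383]) spool();
translate([-1543, 0, 0]) bench();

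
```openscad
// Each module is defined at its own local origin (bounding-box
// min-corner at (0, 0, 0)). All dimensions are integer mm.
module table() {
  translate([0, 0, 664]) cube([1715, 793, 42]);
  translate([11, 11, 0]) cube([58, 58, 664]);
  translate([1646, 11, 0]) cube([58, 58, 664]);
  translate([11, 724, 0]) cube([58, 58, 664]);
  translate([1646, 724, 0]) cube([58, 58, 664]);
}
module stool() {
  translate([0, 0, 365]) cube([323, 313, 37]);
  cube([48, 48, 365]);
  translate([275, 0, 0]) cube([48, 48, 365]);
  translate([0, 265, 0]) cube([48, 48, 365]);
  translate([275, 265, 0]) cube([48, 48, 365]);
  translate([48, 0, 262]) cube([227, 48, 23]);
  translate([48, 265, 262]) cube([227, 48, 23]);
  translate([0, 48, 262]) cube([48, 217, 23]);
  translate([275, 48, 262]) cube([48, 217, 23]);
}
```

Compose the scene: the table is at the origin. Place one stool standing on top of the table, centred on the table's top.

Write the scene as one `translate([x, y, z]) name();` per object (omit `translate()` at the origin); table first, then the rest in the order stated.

table();
translate([696, 240, 706]) stool();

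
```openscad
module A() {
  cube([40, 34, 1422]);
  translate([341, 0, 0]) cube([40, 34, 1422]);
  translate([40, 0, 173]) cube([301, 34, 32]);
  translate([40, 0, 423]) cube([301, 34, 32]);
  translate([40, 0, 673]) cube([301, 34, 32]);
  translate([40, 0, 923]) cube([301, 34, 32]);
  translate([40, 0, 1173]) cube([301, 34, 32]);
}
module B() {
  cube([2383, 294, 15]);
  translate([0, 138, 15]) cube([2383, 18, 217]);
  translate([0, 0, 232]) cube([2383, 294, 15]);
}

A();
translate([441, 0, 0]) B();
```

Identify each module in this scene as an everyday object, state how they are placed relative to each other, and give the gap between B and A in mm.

A is a ladder. B is an I-beam. The I-beam is on the floor beside the ladder on its +x side. The gap between the I-beam and the ladder is 60 mm.

The I-beam's nearest face is 60 mm from the ladder's +x face.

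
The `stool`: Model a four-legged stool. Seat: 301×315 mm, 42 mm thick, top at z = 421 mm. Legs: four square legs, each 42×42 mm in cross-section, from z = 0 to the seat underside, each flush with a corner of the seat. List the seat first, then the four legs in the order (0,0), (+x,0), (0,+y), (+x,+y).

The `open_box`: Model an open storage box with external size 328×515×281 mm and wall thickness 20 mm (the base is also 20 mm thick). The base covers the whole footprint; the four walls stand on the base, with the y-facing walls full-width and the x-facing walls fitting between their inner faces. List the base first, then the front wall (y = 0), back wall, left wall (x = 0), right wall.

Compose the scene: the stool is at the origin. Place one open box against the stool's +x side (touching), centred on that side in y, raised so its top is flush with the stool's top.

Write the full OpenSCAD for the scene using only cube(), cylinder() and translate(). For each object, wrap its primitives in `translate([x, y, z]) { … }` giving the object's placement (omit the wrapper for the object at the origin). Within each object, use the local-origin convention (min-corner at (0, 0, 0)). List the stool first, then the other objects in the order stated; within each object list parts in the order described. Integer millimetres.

translate([0, 0, 379]) cube([301, 315, 42]);
cube([42, 42, 379]);
translate([259, 0, 0]) cube([42, 42, 379]);
translate([0, 273, 0]) cube([42, 42, 379]);
translate([259, 273, 0]) cube([42, 42, 379]);
translate([301, -100, 140]) {
  cube([328, 515, 20]);
  translate([0, 0, 20]) cube([328, 20, 261]);
  translate([0, 495, 20]) cube([328, 20, 261]);
  translate([0, 20, 20]) cube([20, 475, 261]);
  translate([308, 20, 20]) cube([20, 475, 261]);
}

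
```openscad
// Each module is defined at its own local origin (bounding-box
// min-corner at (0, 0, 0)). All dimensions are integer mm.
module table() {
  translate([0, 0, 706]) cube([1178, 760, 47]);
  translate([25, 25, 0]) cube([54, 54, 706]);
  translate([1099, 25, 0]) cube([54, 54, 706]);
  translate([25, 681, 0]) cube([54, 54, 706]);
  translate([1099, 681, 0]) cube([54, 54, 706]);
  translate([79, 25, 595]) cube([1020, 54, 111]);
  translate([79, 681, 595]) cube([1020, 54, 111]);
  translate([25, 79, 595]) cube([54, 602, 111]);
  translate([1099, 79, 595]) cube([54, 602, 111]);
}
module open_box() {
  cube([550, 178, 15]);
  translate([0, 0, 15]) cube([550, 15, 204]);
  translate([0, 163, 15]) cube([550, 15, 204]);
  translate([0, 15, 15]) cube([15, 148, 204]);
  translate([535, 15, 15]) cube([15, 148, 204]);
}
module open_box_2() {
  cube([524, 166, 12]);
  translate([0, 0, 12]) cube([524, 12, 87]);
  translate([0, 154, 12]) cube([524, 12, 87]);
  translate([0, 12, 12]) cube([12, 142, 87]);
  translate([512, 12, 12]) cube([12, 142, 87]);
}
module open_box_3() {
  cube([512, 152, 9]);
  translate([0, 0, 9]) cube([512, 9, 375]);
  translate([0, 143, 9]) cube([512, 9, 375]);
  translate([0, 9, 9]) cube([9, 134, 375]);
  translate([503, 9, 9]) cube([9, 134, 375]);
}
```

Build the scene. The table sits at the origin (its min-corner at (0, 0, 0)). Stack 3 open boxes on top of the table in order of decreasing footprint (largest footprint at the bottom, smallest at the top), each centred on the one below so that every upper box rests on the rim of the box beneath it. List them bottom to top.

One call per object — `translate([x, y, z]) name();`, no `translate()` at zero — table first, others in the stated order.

table();
translate([314, 291, 753]) open_box();
translate([327, 297, 972]) open_box_2();
translate([333, 304, 1071]) open_box_3();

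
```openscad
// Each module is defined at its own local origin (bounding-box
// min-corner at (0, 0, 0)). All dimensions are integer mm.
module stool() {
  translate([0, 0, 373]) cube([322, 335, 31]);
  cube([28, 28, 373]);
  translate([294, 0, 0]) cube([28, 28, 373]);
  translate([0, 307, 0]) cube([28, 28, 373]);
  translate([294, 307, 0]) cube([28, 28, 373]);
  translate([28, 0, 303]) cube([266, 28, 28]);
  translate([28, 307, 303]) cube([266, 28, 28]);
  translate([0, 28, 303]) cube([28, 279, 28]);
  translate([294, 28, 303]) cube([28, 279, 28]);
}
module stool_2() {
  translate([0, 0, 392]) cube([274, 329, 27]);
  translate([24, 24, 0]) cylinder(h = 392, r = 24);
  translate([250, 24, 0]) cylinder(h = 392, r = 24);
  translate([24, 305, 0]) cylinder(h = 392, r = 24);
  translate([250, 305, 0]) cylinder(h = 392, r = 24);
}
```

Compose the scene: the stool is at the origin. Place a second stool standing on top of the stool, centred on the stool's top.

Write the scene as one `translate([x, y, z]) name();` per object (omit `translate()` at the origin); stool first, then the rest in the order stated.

stool();
translate([24, 3, 404]) stool_2();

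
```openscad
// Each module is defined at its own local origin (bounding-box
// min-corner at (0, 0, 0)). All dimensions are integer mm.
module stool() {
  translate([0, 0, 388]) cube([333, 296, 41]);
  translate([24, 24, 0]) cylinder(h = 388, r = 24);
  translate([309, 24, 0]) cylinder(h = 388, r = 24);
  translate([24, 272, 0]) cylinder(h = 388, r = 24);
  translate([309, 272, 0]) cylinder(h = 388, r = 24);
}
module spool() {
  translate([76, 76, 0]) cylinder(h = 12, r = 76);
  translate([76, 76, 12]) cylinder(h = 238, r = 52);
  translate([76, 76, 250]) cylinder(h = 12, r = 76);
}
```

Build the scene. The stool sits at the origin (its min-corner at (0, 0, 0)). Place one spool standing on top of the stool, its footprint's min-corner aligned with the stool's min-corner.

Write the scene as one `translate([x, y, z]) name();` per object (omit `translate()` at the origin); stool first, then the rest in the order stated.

stool();
translate([0, 0, 429]) spool();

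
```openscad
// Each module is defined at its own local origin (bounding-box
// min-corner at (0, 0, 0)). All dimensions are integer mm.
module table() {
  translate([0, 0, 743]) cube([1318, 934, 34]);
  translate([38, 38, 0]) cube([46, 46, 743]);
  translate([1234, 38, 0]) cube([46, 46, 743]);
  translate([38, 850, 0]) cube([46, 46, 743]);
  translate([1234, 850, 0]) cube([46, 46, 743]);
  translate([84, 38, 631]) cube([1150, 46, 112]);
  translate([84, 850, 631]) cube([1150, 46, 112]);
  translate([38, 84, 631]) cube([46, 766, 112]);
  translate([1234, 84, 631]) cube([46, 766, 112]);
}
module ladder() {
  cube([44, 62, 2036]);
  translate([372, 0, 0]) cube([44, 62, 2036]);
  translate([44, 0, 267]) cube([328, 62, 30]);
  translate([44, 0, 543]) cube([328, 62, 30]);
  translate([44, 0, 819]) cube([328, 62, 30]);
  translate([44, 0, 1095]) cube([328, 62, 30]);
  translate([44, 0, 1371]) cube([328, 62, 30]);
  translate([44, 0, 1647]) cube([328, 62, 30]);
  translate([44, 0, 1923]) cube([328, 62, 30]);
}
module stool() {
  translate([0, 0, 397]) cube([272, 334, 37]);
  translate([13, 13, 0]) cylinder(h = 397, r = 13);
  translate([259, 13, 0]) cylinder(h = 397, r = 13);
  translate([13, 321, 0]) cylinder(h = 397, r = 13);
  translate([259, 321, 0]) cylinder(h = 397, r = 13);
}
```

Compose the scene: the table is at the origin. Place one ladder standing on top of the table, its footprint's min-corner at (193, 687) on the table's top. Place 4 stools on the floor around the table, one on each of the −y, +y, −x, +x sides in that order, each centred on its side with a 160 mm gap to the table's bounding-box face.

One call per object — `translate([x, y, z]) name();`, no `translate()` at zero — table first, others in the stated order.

table();
translate([193, 687, 777]) ladder();
translate([523, -494, 0]) stool();
translate([523, 1094, 0]) stool();
translate([-432, 300, 0]) stool();
translate([1478, 300, 0]) stool();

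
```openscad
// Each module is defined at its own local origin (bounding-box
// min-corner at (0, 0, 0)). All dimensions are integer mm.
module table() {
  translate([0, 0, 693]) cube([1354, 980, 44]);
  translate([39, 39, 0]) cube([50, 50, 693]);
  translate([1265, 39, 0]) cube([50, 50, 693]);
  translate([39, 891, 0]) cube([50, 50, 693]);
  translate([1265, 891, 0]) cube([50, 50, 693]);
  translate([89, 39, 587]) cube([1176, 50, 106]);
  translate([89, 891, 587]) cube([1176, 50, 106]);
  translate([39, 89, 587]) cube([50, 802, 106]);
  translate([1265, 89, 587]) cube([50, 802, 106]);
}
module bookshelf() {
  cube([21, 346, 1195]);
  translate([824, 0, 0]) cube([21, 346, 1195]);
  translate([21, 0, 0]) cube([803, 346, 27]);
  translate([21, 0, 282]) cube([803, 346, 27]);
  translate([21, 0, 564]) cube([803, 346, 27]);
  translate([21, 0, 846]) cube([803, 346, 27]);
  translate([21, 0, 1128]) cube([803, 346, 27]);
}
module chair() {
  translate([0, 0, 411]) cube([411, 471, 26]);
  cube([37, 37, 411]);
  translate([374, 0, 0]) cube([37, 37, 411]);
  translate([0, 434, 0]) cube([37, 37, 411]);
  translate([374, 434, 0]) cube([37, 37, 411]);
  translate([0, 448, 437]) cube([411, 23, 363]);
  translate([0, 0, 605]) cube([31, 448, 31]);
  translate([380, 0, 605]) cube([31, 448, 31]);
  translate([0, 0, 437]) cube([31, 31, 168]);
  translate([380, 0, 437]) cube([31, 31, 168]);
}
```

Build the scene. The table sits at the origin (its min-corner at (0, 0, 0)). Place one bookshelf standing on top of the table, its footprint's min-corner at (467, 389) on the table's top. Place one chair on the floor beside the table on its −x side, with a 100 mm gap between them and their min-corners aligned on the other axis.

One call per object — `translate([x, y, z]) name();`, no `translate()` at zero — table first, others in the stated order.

table();
translate([467, 389, 737]) bookshelf();
translate([-511, 0, 0]) chair();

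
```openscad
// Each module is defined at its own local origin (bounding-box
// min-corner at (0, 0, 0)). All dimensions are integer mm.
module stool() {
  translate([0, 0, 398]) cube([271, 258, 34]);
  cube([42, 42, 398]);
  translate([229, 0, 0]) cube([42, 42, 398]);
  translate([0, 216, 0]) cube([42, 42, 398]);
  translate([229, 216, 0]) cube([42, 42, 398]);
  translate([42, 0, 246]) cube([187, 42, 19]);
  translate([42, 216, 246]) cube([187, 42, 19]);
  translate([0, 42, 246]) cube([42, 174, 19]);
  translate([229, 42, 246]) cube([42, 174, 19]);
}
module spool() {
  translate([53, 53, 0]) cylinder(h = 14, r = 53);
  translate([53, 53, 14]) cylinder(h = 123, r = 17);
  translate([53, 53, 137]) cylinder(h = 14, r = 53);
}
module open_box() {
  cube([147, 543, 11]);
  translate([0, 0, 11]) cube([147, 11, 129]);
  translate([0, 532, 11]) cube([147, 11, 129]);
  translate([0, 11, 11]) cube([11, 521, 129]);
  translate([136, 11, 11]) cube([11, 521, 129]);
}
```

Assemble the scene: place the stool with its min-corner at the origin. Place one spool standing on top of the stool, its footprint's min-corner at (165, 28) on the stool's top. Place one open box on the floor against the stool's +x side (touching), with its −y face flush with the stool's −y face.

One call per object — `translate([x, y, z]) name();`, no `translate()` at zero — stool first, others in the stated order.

stool();
translate([165, 28, 432]) spool();
translate([271, 0, 0]) open_box();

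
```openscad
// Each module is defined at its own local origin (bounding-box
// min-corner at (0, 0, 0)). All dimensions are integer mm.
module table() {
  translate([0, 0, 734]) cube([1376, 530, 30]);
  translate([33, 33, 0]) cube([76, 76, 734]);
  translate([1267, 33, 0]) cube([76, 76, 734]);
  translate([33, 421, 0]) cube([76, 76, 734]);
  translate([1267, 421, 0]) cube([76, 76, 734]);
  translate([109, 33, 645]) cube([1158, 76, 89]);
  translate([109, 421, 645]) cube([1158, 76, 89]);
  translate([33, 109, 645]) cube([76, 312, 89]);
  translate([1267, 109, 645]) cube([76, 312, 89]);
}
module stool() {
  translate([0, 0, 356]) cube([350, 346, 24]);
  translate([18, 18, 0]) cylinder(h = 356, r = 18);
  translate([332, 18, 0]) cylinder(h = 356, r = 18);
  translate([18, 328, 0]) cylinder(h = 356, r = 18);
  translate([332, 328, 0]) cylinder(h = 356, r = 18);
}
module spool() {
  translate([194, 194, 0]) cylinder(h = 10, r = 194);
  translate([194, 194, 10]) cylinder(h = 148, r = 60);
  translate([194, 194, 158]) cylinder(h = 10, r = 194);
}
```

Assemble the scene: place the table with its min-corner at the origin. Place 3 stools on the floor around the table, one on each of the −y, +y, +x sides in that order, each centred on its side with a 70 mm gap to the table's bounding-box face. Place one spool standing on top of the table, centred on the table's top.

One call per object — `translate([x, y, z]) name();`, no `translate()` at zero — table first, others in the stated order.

table();
translate([513, -416, 0]) stool();
translate([513, 600, 0]) stool();
translate([1446, 92, 0]) stool();
translate([494, 71, 764]) spool();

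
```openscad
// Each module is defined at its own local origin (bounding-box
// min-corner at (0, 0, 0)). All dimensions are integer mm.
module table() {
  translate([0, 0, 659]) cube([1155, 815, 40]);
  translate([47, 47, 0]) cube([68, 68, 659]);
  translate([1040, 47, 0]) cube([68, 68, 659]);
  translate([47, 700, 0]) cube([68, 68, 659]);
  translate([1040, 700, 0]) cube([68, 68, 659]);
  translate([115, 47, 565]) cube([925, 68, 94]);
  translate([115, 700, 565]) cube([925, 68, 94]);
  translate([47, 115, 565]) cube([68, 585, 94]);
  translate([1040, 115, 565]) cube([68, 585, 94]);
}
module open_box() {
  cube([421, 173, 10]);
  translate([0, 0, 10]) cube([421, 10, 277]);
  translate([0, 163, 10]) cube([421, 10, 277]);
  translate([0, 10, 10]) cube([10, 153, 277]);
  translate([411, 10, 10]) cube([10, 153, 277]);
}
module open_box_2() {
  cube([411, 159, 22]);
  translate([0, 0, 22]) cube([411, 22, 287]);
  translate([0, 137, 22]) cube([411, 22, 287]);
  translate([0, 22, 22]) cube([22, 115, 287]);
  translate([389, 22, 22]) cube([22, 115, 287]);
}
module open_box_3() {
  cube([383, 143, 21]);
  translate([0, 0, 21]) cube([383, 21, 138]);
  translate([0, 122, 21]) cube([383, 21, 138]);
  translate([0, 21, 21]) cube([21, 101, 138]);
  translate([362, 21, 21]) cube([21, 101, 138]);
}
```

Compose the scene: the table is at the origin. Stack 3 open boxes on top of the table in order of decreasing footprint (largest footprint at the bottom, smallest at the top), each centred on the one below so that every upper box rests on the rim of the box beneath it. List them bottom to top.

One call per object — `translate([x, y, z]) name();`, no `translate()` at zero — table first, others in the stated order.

table();
translate([367, 321, 699]) open_box();
translate([372, 328, 986]) open_box_2();
translate([386, 336, 1295]) open_box_3();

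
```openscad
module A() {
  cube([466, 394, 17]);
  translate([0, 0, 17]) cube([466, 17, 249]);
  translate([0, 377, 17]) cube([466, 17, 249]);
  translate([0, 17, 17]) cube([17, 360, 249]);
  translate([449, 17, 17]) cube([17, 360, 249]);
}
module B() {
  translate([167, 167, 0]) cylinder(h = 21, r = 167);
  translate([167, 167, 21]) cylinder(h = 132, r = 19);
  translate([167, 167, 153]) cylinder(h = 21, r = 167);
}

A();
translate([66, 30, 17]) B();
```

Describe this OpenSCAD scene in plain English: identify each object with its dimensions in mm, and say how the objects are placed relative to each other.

A is an open storage box with external size 466×394×266 mm and wall thickness 17 mm (the base is also 17 mm thick). The base covers the whole footprint; the four walls stand on the base, with the y-facing walls full-width and the x-facing walls fitting between their inner faces.

B is a spool: two coaxial disc flanges of radius 167 mm and thickness 21 mm, joined by a core cylinder of radius 19 mm and height 132 mm. The lower flange rests on z = 0 and the three cylinders share a vertical axis.

The spool sits inside the open box, centred.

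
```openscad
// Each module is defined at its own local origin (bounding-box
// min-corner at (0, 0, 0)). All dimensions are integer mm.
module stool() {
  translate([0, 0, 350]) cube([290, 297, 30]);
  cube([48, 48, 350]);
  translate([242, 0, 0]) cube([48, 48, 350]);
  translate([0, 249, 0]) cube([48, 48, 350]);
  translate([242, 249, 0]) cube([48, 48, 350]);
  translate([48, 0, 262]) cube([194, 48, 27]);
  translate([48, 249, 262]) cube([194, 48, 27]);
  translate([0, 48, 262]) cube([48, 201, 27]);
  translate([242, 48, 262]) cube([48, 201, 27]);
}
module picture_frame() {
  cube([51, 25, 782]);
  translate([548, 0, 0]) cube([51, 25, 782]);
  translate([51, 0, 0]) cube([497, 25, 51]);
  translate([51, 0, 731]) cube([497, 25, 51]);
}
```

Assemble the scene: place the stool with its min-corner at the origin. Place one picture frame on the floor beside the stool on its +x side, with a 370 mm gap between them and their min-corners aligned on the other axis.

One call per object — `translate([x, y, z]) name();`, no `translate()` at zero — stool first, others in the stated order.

stool();
translate([660, 0, 0]) picture_frame();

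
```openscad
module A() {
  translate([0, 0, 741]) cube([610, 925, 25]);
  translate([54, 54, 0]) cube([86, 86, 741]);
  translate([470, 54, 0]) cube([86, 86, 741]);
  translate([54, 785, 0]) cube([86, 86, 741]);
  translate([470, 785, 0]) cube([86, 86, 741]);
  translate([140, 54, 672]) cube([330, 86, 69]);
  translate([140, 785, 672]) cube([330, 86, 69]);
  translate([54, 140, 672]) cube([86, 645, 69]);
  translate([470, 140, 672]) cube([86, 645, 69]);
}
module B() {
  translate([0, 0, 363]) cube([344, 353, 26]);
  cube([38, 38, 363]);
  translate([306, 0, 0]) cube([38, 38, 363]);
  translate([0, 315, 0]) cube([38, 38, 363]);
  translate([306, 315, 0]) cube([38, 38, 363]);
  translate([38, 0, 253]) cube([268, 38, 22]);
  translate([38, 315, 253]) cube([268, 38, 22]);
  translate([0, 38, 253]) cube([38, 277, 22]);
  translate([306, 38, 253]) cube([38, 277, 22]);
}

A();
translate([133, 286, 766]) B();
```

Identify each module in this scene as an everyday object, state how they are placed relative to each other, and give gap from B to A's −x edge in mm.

The stool's min-x is at 133; the table's min-x is 0; gap = 133 mm.

A is a table. B is a stool. The stool is on top of the table, centred. The gap from the stool to the table's −x edge is 133 mm.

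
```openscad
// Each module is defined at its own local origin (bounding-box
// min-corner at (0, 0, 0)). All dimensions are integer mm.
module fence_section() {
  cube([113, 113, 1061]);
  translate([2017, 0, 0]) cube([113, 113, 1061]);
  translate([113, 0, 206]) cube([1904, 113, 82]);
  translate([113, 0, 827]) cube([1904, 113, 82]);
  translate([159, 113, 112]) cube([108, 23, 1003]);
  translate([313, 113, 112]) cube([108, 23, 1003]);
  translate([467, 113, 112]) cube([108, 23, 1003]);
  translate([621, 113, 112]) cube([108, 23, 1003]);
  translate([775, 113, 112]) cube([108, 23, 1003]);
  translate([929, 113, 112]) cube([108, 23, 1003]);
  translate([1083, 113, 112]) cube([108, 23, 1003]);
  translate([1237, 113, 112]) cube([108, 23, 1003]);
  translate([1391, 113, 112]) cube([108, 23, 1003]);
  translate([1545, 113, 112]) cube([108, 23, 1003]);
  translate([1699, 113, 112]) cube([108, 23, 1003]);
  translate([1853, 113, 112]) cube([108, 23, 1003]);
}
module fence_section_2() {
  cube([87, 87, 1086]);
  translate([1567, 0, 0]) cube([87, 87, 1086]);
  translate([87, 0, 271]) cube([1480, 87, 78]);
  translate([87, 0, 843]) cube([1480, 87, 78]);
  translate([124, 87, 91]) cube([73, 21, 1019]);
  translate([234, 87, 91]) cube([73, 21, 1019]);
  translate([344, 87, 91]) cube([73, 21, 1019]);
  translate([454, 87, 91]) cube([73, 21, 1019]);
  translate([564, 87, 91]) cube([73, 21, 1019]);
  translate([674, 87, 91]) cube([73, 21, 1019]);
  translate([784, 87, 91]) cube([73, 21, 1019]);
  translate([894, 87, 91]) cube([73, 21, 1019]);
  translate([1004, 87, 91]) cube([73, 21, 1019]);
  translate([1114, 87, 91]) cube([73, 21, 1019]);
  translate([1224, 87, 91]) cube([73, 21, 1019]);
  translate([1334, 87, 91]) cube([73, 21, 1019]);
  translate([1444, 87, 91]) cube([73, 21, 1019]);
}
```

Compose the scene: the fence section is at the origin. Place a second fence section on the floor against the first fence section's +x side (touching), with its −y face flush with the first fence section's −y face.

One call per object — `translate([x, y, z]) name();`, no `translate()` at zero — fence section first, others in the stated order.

fence_section();
translate([2130, 0, 0]) fence_section_2();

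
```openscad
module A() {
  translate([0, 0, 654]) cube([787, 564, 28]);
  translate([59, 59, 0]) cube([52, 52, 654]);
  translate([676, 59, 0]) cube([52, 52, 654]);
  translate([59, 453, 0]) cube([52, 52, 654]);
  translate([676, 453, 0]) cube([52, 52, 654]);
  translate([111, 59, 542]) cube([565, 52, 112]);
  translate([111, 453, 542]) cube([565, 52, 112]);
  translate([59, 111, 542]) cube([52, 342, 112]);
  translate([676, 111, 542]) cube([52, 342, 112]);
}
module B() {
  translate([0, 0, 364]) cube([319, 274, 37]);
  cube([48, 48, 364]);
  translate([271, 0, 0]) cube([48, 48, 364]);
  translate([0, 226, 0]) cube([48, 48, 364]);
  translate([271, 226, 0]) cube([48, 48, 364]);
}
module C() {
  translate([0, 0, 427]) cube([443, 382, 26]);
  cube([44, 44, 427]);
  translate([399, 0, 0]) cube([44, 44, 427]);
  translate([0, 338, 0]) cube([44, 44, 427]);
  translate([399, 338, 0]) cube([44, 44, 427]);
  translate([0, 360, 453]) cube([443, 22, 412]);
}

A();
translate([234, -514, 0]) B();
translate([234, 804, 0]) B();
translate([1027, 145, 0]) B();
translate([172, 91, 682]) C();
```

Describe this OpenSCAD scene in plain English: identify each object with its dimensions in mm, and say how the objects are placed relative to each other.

A is a table with a 787×564 mm rectangular top, 28 mm thick, top surface at z = 682 mm, supported by four 52×52 mm square legs, each inset 59 mm from the nearest pair of top edges, running from the floor. Four apron rails, 52 mm thick and 112 mm tall, run between adjacent legs with their top edges flush with the underside of the top and their outer faces flush with the legs' outer faces.

B is a simple wooden stool: a rectangular seat 319 mm (x) by 274 mm (y), 37 mm thick, top face at z = 401 mm, on four square legs, each 48×48 mm in cross-section. The legs rest on z = 0, each flush with a corner of the seat.

C is a chair: 443×382 mm seat, 26 mm thick, top at z = 453 mm, on four 44 mm square corner legs flush with the seat edges. A 22 mm thick backrest slab spans the full seat width, extending 412 mm above the seat top, its back face flush with the seat's +y edge.

Three stools sit around the table at the −y, +y, +x sides. The chair is on top of the table, centred.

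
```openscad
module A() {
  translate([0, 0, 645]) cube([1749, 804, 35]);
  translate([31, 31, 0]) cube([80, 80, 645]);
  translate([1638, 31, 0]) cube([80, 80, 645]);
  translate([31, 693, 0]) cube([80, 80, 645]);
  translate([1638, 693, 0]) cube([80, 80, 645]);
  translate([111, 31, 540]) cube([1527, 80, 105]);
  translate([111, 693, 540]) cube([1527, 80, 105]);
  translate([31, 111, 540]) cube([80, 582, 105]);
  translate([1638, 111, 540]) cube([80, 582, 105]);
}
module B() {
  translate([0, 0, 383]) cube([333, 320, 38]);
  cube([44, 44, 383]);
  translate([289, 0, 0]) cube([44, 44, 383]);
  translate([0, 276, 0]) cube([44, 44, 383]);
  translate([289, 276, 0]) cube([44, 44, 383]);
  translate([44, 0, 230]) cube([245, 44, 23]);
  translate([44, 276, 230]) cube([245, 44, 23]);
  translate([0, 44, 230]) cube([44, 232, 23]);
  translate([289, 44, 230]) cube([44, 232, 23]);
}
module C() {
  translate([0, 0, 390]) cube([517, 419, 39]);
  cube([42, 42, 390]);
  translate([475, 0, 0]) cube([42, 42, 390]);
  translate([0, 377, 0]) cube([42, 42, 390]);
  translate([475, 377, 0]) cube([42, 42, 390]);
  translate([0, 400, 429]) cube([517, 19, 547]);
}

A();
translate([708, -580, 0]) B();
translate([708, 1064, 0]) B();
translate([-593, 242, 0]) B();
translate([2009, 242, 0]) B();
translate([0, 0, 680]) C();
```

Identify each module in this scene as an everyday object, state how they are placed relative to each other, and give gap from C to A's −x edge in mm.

A is a table. B is a stool. C is a chair. Four stools sit around the table at the −y, +y, −x, +x sides. The chair is on top of the table. The gap from the chair to the table's −x edge is 0 mm.

The chair's min-x is at 0; the table's min-x is 0; gap = 0 mm.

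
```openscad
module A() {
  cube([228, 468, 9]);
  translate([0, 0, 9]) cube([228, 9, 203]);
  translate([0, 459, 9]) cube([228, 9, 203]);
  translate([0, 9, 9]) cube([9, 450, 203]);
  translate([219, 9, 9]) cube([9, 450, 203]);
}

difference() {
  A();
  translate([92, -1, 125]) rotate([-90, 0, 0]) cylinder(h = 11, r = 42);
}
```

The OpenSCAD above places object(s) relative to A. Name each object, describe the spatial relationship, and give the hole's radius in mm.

A is an open box. The open box has a circular hole through its front wall. The hole's radius is 42 mm.

The subtracted cylinder has r = 42 mm.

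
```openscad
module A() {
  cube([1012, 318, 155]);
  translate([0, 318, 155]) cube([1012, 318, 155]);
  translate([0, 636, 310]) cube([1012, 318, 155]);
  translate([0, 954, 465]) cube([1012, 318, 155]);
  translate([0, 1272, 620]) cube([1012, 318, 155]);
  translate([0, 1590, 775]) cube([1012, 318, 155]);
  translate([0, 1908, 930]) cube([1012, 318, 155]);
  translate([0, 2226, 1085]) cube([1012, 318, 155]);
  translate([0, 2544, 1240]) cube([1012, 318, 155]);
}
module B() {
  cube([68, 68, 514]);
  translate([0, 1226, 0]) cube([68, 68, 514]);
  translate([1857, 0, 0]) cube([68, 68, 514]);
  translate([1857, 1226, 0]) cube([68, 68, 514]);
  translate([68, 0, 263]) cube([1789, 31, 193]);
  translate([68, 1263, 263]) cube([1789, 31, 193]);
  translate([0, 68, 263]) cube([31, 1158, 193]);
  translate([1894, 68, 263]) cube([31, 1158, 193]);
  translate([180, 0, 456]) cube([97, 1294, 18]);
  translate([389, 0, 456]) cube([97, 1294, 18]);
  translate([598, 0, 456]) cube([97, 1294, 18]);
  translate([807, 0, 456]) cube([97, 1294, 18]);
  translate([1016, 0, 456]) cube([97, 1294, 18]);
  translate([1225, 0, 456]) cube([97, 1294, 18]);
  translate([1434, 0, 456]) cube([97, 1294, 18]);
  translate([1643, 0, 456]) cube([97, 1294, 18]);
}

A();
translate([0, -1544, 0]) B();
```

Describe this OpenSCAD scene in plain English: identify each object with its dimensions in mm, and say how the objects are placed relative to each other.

A is a straight staircase of 9 solid steps. Each step is 1012 mm wide (x), 318 mm deep (y, the going) and 155 mm tall (the rise). The first step rests on the floor; each subsequent step sits one going further in +y and one rise higher in +z, directly behind and above the previous step with no overlap.

B is a bed frame 1925 mm long (x) by 1294 mm wide (y). Four 68×68 mm corner posts, 514 mm tall, at the corners of the footprint. Four rails of 31 mm thickness and 193 mm height run between adjacent posts with their undersides at z = 263 mm, their outer faces flush with the outside of the frame (the two x-running rails run between the posts' inner faces; the two y-running rails run between the posts' inner faces). 8 slats, each 97 mm wide (x) and 18 mm thick, lie across the top of the two x-running rails, running the full 1294 mm width of the frame in y; the slats are evenly spaced along x between the inner faces of the end posts with equal gaps (rounded down to the nearest mm) at the −x end and between each pair — any rounding remainder accumulates at the +x end.

The bed frame is on the floor beside the staircase on its −y side.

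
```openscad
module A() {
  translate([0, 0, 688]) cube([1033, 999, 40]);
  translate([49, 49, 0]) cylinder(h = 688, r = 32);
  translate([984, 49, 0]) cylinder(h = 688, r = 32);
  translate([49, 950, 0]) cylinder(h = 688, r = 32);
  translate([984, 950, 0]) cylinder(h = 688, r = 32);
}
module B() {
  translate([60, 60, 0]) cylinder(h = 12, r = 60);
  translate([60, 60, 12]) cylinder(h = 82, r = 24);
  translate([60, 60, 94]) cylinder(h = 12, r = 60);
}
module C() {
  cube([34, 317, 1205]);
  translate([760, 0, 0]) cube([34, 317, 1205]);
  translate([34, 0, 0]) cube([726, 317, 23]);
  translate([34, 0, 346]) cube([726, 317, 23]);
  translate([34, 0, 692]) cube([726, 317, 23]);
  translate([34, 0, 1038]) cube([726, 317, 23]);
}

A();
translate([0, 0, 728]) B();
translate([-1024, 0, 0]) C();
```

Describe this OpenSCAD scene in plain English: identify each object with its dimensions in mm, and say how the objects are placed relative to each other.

A is a table: top 1033 mm (x) × 999 mm (y), 40 mm thick, upper face at z = 728 mm, on four round legs of 64 mm diameter, each leg's bounding box inset 17 mm from the nearest pair of top edges, running from z = 0 to the bottom of the top.

B is a spool: two coaxial disc flanges of radius 60 mm and thickness 12 mm, joined by a core cylinder of radius 24 mm and height 82 mm. The lower flange rests on z = 0 and the three cylinders share a vertical axis.

C is an open bookshelf. Two side panels, each 34 mm thick, 317 mm deep and 1205 mm tall, stand 794 mm apart (outside-to-outside). Between them sit 4 shelves, each 23 mm thick and 317 mm deep, spanning the full gap between the sides. The bottom shelf rests on the floor (its underside at z = 0) and the clear gap between one shelf's top and the next shelf's underside is 323 mm.

The spool is on top of the table. The bookshelf is on the floor beside the table on its −x side.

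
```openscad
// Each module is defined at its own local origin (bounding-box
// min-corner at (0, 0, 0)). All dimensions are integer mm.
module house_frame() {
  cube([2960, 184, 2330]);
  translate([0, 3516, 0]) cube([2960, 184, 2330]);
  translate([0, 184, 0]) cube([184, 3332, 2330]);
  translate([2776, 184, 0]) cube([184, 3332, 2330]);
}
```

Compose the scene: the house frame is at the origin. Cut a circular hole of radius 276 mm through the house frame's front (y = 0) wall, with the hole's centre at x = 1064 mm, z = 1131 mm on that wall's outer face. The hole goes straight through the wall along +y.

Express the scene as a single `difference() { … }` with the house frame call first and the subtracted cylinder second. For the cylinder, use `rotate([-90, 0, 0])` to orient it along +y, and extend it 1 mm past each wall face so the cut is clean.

difference() {
  house_frame();
  translate([1064, -1, 1131]) rotate([-90, 0, 0]) cylinder(h = 186, r = 276);
}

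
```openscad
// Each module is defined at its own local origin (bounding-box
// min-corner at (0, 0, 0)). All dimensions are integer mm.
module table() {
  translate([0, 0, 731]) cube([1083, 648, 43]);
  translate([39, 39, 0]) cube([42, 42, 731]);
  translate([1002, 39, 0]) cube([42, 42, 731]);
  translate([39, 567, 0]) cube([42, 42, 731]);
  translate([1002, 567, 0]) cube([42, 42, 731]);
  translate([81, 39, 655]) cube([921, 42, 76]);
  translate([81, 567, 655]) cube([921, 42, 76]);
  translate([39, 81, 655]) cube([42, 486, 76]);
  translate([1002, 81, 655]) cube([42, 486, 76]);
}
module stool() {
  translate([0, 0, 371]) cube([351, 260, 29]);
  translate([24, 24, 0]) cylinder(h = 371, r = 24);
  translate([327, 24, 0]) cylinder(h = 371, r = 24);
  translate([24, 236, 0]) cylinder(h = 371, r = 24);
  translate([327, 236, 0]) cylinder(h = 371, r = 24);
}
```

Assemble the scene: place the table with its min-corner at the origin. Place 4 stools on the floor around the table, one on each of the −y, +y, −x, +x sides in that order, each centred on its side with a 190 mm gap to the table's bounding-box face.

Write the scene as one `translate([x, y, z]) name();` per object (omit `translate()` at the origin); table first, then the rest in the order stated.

table();
translate([366, -450, 0]) stool();
translate([366, 838, 0]) stool();
translate([-541, 194, 0]) stool();
translate([1273, 194, 0]) stool();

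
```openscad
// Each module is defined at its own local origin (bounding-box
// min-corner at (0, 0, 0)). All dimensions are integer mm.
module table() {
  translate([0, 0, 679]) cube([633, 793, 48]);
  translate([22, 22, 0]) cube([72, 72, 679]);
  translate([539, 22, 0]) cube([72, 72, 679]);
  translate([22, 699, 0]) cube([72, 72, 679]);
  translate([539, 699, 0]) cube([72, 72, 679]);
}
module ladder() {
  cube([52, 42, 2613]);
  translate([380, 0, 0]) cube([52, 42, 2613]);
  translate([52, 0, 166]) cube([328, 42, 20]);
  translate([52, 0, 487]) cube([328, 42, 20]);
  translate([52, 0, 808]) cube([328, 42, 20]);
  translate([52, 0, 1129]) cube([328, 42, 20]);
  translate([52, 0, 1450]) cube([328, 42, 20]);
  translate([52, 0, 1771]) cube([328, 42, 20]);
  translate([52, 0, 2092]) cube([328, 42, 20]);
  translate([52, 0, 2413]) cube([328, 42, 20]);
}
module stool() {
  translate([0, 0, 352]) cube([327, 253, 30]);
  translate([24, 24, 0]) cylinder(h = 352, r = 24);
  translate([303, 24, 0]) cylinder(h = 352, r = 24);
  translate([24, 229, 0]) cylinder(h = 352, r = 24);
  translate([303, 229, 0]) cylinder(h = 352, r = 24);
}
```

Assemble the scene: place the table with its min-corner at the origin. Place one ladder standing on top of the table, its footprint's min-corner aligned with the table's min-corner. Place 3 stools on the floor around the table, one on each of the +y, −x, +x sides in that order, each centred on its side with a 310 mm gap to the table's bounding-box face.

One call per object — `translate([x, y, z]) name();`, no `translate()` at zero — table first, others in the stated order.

table();
translate([0, 0, 727]) ladder();
translate([153, 1103, 0]) stool();
translate([-637, 270, 0]) stool();
translate([943, 270, 0]) stool();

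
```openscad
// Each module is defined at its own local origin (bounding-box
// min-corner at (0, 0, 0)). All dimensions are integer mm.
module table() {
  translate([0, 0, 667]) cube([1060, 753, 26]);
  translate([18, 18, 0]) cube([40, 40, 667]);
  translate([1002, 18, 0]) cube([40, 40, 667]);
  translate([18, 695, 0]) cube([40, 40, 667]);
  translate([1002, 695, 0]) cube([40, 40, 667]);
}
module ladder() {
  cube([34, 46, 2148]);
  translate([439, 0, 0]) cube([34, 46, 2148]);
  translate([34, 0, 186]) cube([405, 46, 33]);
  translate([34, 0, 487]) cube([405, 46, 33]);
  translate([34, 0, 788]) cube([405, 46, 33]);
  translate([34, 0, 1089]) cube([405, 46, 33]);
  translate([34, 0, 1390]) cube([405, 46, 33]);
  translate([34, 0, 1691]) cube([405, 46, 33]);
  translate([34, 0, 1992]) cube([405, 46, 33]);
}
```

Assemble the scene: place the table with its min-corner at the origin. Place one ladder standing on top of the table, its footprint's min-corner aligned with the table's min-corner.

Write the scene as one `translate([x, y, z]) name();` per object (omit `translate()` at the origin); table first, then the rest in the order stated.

table();
translate([0, 0, 693]) ladder();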